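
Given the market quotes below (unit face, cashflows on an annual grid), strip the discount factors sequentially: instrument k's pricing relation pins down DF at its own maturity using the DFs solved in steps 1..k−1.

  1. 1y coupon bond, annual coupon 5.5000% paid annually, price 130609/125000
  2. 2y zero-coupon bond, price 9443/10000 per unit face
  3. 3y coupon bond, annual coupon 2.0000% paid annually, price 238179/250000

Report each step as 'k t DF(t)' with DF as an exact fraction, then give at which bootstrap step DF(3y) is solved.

1 1 619/625
2 2 9443/10000
3 3 8961/10000
DF(3y) is solved at step 3

step 1 [1y] bond c/1=11/200: DF=(130609/125000 − 11/200·(0))/(1+11/200) = 619/625 ≈ 0.990400
step 2 [2y] zero: DF = P = 9443/10000 ≈ 0.944300
step 3 [3y] bond c/1=1/50: DF=(238179/250000 − 1/50·(0.990400+0.944300))/(1+1/50) = 8961/10000 ≈ 0.896100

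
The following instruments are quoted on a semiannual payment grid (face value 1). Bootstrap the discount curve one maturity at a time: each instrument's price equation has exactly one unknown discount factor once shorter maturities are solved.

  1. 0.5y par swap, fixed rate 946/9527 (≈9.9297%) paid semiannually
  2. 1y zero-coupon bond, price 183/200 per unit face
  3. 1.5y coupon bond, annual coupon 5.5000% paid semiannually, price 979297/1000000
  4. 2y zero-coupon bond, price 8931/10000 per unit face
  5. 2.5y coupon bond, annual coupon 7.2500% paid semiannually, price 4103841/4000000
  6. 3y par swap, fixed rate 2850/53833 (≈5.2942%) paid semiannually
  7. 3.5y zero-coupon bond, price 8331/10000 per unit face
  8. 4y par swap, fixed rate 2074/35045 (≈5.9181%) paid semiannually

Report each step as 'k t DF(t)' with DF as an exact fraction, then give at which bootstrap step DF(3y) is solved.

step 1 [0.5y] swap r/2=473/9527: DF=(1 − 473/9527·(0))/(1+473/9527) = 9527/10000 ≈ 0.952700
step 2 [1y] zero: DF = P = 183/200 ≈ 0.915000
step 3 [1.5y] bond c/2=11/400: DF=(979297/1000000 − 11/400·(0.952700+0.915000))/(1+11/400) = 9031/10000 ≈ 0.903100
step 4 [2y] zero: DF = P = 8931/10000 ≈ 0.893100
step 5 [2.5y] bond c/2=29/800: DF=(4103841/4000000 − 29/800·(0.952700+0.915000+0.903100+0.893100))/(1+29/800) = 8619/10000 ≈ 0.861900
step 6 [3y] swap r/2=1425/53833: DF=(1 − 1425/53833·(0.952700+0.915000+0.903100+0.893100+0.861900))/(1+1425/53833) = 343/400 ≈ 0.857500
step 7 [3.5y] zero: DF = P = 8331/10000 ≈ 0.833100
step 8 [4y] swap r/2=1037/35045: DF=(1 − 1037/35045·(0.952700+0.915000+0.903100+0.893100+0.861900+0.857500+0.833100))/(1+1037/35045) = 3963/5000 ≈ 0.792600

1 1/2 9527/10000
2 1 183/200
3 3/2 9031/10000
4 2 8931/10000
5 5/2 8619/10000
6 3 343/400
7 7/2 8331/10000
8 4 3963/5000
DF(3y) is solved at step 6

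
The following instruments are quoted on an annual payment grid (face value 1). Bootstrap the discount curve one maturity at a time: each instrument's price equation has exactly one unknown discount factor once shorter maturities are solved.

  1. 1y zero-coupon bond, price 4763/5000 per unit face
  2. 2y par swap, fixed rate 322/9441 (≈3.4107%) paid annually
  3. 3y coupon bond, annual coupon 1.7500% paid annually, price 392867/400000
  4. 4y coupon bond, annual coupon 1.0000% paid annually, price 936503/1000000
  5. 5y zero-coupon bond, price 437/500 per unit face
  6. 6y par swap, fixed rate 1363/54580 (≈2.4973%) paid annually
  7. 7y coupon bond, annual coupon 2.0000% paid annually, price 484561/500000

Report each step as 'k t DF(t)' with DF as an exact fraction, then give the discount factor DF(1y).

step 1 [1y] zero: DF = P = 4763/5000 ≈ 0.952600
step 2 [2y] swap r/1=322/9441: DF=(1 − 322/9441·(0.952600))/(1+322/9441) = 2339/2500 ≈ 0.935600
step 3 [3y] bond c/1=7/400: DF=(392867/400000 − 7/400·(0.952600+0.935600))/(1+7/400) = 583/625 ≈ 0.932800
step 4 [4y] bond c/1=1/100: DF=(936503/1000000 − 1/100·(0.952600+0.935600+0.932800))/(1+1/100) = 8993/10000 ≈ 0.899300
step 5 [5y] zero: DF = P = 437/500 ≈ 0.874000
step 6 [6y] swap r/1=1363/54580: DF=(1 − 1363/54580·(0.952600+0.935600+0.932800+0.899300+0.874000))/(1+1363/54580) = 8637/10000 ≈ 0.863700
step 7 [7y] bond c/1=1/50: DF=(484561/500000 − 1/50·(0.952600+0.935600+0.932800+0.899300+0.874000+0.863700))/(1+1/50) = 8431/10000 ≈ 0.843100

1 1 4763/5000
2 2 2339/2500
3 3 583/625
4 4 8993/10000
5 5 437/500
6 6 8637/10000
7 7 8431/10000
DF(1y) = 4763/5000 ≈ 0.952600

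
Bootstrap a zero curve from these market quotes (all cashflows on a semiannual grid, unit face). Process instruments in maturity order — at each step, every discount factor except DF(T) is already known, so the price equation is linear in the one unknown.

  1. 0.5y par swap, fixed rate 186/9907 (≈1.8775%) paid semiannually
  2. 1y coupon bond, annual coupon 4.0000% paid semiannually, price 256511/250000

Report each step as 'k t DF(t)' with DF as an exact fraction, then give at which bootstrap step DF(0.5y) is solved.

step 1 [0.5y] swap r/2=93/9907: DF=(1 − 93/9907·(0))/(1+93/9907) = 9907/10000 ≈ 0.990700
step 2 [1y] bond c/2=1/50: DF=(256511/250000 − 1/50·(0.990700))/(1+1/50) = 1973/2000 ≈ 0.986500

1 1/2 9907/10000
2 1 1973/2000
DF(0.5y) is solved at step 1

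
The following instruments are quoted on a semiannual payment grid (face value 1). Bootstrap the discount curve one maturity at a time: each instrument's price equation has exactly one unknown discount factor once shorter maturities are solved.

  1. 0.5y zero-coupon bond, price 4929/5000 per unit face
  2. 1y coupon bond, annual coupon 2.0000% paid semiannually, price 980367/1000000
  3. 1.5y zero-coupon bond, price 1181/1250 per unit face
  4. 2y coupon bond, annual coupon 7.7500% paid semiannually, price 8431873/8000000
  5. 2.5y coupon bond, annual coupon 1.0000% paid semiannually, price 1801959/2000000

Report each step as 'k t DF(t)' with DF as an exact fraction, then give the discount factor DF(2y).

1 1/2 4929/5000
2 1 9609/10000
3 3/2 1181/1250
4 2 2267/2500
5 5/2 1097/1250
DF(2y) = 2267/2500 ≈ 0.906800

step 1 [0.5y] zero: DF = P = 4929/5000 ≈ 0.985800
step 2 [1y] bond c/2=1/100: DF=(980367/1000000 − 1/100·(0.985800))/(1+1/100) = 9609/10000 ≈ 0.960900
step 3 [1.5y] zero: DF = P = 1181/1250 ≈ 0.944800
step 4 [2y] bond c/2=31/800: DF=(8431873/8000000 − 31/800·(0.985800+0.960900+0.944800))/(1+31/800) = 2267/2500 ≈ 0.906800
step 5 [2.5y] bond c/2=1/200: DF=(1801959/2000000 − 1/200·(0.985800+0.960900+0.944800+0.906800))/(1+1/200) = 1097/1250 ≈ 0.877600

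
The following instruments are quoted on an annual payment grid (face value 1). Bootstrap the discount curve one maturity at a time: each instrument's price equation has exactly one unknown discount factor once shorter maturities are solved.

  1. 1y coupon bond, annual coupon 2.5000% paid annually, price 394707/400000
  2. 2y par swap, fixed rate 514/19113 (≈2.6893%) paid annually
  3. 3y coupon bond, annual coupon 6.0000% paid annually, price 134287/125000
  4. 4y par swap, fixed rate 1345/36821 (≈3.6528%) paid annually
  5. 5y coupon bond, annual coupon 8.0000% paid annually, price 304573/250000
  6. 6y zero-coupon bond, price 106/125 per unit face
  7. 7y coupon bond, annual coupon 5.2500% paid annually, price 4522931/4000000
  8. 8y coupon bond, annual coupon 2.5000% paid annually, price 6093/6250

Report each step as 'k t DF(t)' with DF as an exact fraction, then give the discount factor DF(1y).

1 1 9627/10000
2 2 4743/5000
3 3 9053/10000
4 4 1731/2000
5 5 8553/10000
6 6 106/125
7 7 8057/10000
8 8 8001/10000
DF(1y) = 9627/10000 ≈ 0.962700

step 1 [1y] bond c/1=1/40: DF=(394707/400000 − 1/40·(0))/(1+1/40) = 9627/10000 ≈ 0.962700
step 2 [2y] swap r/1=514/19113: DF=(1 − 514/19113·(0.962700))/(1+514/19113) = 4743/5000 ≈ 0.948600
step 3 [3y] bond c/1=3/50: DF=(134287/125000 − 3/50·(0.962700+0.948600))/(1+3/50) = 9053/10000 ≈ 0.905300
step 4 [4y] swap r/1=1345/36821: DF=(1 − 1345/36821·(0.962700+0.948600+0.905300))/(1+1345/36821) = 1731/2000 ≈ 0.865500
step 5 [5y] bond c/1=2/25: DF=(304573/250000 − 2/25·(0.962700+0.948600+0.905300+0.865500))/(1+2/25) = 8553/10000 ≈ 0.855300
step 6 [6y] zero: DF = P = 106/125 ≈ 0.848000
step 7 [7y] bond c/1=21/400: DF=(4522931/4000000 − 21/400·(0.962700+0.948600+0.905300+0.865500+0.855300+0.848000))/(1+21/400) = 8057/10000 ≈ 0.805700
step 8 [8y] bond c/1=1/40: DF=(6093/6250 − 1/40·(0.962700+0.948600+0.905300+0.865500+0.855300+0.848000+0.805700))/(1+1/40) = 8001/10000 ≈ 0.800100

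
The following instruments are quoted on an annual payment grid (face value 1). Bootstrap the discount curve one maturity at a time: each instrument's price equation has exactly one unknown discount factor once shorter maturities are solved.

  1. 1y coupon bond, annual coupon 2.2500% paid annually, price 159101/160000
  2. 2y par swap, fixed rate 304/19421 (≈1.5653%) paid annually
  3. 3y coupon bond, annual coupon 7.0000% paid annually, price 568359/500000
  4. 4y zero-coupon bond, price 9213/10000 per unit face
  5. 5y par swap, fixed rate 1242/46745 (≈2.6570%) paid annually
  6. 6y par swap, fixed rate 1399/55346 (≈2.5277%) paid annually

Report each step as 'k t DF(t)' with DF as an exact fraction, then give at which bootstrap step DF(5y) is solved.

1 1 389/400
2 2 606/625
3 3 9353/10000
4 4 9213/10000
5 5 4379/5000
6 6 8601/10000
DF(5y) is solved at step 5

step 1 [1y] bond c/1=9/400: DF=(159101/160000 − 9/400·(0))/(1+9/400) = 389/400 ≈ 0.972500
step 2 [2y] swap r/1=304/19421: DF=(1 − 304/19421·(0.972500))/(1+304/19421) = 606/625 ≈ 0.969600
step 3 [3y] bond c/1=7/100: DF=(568359/500000 − 7/100·(0.972500+0.969600))/(1+7/100) = 9353/10000 ≈ 0.935300
step 4 [4y] zero: DF = P = 9213/10000 ≈ 0.921300
step 5 [5y] swap r/1=1242/46745: DF=(1 − 1242/46745·(0.972500+0.969600+0.935300+0.921300))/(1+1242/46745) = 4379/5000 ≈ 0.875800
step 6 [6y] swap r/1=1399/55346: DF=(1 − 1399/55346·(0.972500+0.969600+0.935300+0.921300+0.875800))/(1+1399/55346) = 8601/10000 ≈ 0.860100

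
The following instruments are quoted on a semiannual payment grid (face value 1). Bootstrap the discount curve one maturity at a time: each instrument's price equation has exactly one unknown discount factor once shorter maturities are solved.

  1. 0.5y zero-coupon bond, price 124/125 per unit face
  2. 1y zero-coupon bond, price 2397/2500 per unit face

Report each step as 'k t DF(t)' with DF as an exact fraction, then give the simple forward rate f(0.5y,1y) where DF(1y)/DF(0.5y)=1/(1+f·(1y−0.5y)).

step 1 [0.5y] zero: DF = P = 124/125 ≈ 0.992000
step 2 [1y] zero: DF = P = 2397/2500 ≈ 0.958800

1 1/2 124/125
2 1 2397/2500
f(0.5y,1y) = ((124/125)/(2397/2500) − 1)/(1/2) = 166/2397 ≈ 6.9253%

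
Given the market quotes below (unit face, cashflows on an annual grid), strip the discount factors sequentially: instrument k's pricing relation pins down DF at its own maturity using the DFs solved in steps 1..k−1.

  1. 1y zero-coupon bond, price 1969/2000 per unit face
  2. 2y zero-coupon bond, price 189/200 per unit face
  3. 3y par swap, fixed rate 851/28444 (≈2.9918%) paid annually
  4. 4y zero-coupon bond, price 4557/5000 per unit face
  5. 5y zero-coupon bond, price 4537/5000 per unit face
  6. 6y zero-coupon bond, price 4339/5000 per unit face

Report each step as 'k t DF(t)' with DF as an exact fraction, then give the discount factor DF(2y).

1 1 1969/2000
2 2 189/200
3 3 9149/10000
4 4 4557/5000
5 5 4537/5000
6 6 4339/5000
DF(2y) = 189/200 ≈ 0.945000

step 1 [1y] zero: DF = P = 1969/2000 ≈ 0.984500
step 2 [2y] zero: DF = P = 189/200 ≈ 0.945000
step 3 [3y] swap r/1=851/28444: DF=(1 − 851/28444·(0.984500+0.945000))/(1+851/28444) = 9149/10000 ≈ 0.914900
step 4 [4y] zero: DF = P = 4557/5000 ≈ 0.911400
step 5 [5y] zero: DF = P = 4537/5000 ≈ 0.907400
step 6 [6y] zero: DF = P = 4339/5000 ≈ 0.867800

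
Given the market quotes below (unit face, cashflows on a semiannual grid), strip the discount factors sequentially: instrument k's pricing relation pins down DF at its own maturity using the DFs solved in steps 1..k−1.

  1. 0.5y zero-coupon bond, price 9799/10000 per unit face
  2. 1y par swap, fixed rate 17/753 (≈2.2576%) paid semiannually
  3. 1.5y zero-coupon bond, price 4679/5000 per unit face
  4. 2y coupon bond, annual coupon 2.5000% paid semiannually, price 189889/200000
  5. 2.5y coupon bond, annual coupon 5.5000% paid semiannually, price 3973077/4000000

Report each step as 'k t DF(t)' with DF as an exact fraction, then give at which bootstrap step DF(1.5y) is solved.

step 1 [0.5y] zero: DF = P = 9799/10000 ≈ 0.979900
step 2 [1y] swap r/2=17/1506: DF=(1 − 17/1506·(0.979900))/(1+17/1506) = 9779/10000 ≈ 0.977900
step 3 [1.5y] zero: DF = P = 4679/5000 ≈ 0.935800
step 4 [2y] bond c/2=1/80: DF=(189889/200000 − 1/80·(0.979900+0.977900+0.935800))/(1+1/80) = 451/500 ≈ 0.902000
step 5 [2.5y] bond c/2=11/400: DF=(3973077/4000000 − 11/400·(0.979900+0.977900+0.935800+0.902000))/(1+11/400) = 8651/10000 ≈ 0.865100

1 1/2 9799/10000
2 1 9779/10000
3 3/2 4679/5000
4 2 451/500
5 5/2 8651/10000
DF(1.5y) is solved at step 3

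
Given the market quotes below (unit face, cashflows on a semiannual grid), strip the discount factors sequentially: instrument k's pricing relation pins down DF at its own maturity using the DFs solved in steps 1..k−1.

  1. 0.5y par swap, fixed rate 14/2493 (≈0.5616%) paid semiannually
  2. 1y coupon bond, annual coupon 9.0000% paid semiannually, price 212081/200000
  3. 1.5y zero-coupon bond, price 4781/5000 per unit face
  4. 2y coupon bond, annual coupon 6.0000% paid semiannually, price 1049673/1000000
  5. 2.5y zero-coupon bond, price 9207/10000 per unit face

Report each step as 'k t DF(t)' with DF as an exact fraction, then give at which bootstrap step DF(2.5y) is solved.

step 1 [0.5y] swap r/2=7/2493: DF=(1 − 7/2493·(0))/(1+7/2493) = 2493/2500 ≈ 0.997200
step 2 [1y] bond c/2=9/200: DF=(212081/200000 − 9/200·(0.997200))/(1+9/200) = 4859/5000 ≈ 0.971800
step 3 [1.5y] zero: DF = P = 4781/5000 ≈ 0.956200
step 4 [2y] bond c/2=3/100: DF=(1049673/1000000 − 3/100·(0.997200+0.971800+0.956200))/(1+3/100) = 9339/10000 ≈ 0.933900
step 5 [2.5y] zero: DF = P = 9207/10000 ≈ 0.920700

1 1/2 2493/2500
2 1 4859/5000
3 3/2 4781/5000
4 2 9339/10000
5 5/2 9207/10000
DF(2.5y) is solved at step 5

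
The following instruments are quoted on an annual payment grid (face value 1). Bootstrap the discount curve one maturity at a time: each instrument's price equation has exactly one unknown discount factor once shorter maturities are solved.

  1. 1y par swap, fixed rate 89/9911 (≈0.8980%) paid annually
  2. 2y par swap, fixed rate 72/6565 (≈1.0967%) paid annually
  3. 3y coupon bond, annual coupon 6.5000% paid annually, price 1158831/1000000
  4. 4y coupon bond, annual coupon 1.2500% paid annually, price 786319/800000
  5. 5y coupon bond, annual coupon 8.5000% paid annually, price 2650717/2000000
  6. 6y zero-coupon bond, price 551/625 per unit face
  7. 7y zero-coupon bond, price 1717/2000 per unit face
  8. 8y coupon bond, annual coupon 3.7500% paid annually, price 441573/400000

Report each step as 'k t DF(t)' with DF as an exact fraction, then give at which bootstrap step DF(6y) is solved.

1 1 9911/10000
2 2 1223/1250
3 3 9679/10000
4 4 1869/2000
5 5 4591/5000
6 6 551/625
7 7 1717/2000
8 8 207/250
DF(6y) is solved at step 6

step 1 [1y] swap r/1=89/9911: DF=(1 − 89/9911·(0))/(1+89/9911) = 9911/10000 ≈ 0.991100
step 2 [2y] swap r/1=72/6565: DF=(1 − 72/6565·(0.991100))/(1+72/6565) = 1223/1250 ≈ 0.978400
step 3 [3y] bond c/1=13/200: DF=(1158831/1000000 − 13/200·(0.991100+0.978400))/(1+13/200) = 9679/10000 ≈ 0.967900
step 4 [4y] bond c/1=1/80: DF=(786319/800000 − 1/80·(0.991100+0.978400+0.967900))/(1+1/80) = 1869/2000 ≈ 0.934500
step 5 [5y] bond c/1=17/200: DF=(2650717/2000000 − 17/200·(0.991100+0.978400+0.967900+0.934500))/(1+17/200) = 4591/5000 ≈ 0.918200
step 6 [6y] zero: DF = P = 551/625 ≈ 0.881600
step 7 [7y] zero: DF = P = 1717/2000 ≈ 0.858500
step 8 [8y] bond c/1=3/80: DF=(441573/400000 − 3/80·(0.991100+0.978400+0.967900+0.934500+0.918200+0.881600+0.858500))/(1+3/80) = 207/250 ≈ 0.828000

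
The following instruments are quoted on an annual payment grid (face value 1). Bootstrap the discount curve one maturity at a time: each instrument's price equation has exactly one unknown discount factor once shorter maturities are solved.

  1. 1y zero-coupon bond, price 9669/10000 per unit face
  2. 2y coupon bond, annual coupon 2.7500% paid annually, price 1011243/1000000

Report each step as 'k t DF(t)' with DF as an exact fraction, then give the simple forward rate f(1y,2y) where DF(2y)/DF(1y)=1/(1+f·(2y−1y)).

step 1 [1y] zero: DF = P = 9669/10000 ≈ 0.966900
step 2 [2y] bond c/1=11/400: DF=(1011243/1000000 − 11/400·(0.966900))/(1+11/400) = 9583/10000 ≈ 0.958300

1 1 9669/10000
2 2 9583/10000
f(1y,2y) = ((9669/10000)/(9583/10000) − 1)/(1) = 86/9583 ≈ 0.8974%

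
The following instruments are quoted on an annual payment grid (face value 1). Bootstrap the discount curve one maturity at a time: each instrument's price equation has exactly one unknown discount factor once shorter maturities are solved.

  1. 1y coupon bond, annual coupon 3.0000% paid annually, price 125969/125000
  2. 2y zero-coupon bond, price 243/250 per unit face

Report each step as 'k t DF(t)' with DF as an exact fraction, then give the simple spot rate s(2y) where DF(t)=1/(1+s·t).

step 1 [1y] bond c/1=3/100: DF=(125969/125000 − 3/100·(0))/(1+3/100) = 1223/1250 ≈ 0.978400
step 2 [2y] zero: DF = P = 243/250 ≈ 0.972000

1 1 1223/1250
2 2 243/250
s(2y) = (1/(243/250) − 1)/(2) = 7/486 ≈ 1.4403%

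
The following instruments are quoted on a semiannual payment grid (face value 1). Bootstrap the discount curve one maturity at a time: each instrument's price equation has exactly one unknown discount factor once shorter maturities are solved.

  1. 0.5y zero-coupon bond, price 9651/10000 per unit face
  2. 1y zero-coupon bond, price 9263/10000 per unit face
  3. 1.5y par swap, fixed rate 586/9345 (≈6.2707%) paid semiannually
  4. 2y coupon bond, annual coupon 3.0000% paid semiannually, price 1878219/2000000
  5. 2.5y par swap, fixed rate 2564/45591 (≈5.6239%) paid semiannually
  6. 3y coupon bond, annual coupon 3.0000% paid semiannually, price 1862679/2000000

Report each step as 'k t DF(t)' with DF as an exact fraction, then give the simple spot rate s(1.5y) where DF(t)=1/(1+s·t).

1 1/2 9651/10000
2 1 9263/10000
3 3/2 9121/10000
4 2 4419/5000
5 5/2 4359/5000
6 3 4251/5000
s(1.5y) = (1/(9121/10000) − 1)/(3/2) = 586/9121 ≈ 6.4247%

step 1 [0.5y] zero: DF = P = 9651/10000 ≈ 0.965100
step 2 [1y] zero: DF = P = 9263/10000 ≈ 0.926300
step 3 [1.5y] swap r/2=293/9345: DF=(1 − 293/9345·(0.965100+0.926300))/(1+293/9345) = 9121/10000 ≈ 0.912100
step 4 [2y] bond c/2=3/200: DF=(1878219/2000000 − 3/200·(0.965100+0.926300+0.912100))/(1+3/200) = 4419/5000 ≈ 0.883800
step 5 [2.5y] swap r/2=1282/45591: DF=(1 − 1282/45591·(0.965100+0.926300+0.912100+0.883800))/(1+1282/45591) = 4359/5000 ≈ 0.871800
step 6 [3y] bond c/2=3/200: DF=(1862679/2000000 − 3/200·(0.965100+0.926300+0.912100+0.883800+0.871800))/(1+3/200) = 4251/5000 ≈ 0.850200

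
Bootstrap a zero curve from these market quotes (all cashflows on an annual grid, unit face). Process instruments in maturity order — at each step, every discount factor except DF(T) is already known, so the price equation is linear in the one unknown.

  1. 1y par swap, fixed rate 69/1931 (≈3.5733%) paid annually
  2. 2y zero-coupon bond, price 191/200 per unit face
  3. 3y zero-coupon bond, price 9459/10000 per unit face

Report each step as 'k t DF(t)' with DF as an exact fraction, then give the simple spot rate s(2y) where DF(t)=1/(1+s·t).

step 1 [1y] swap r/1=69/1931: DF=(1 − 69/1931·(0))/(1+69/1931) = 1931/2000 ≈ 0.965500
step 2 [2y] zero: DF = P = 191/200 ≈ 0.955000
step 3 [3y] zero: DF = P = 9459/10000 ≈ 0.945900

1 1 1931/2000
2 2 191/200
3 3 9459/10000
s(2y) = (1/(191/200) − 1)/(2) = 9/382 ≈ 2.3560%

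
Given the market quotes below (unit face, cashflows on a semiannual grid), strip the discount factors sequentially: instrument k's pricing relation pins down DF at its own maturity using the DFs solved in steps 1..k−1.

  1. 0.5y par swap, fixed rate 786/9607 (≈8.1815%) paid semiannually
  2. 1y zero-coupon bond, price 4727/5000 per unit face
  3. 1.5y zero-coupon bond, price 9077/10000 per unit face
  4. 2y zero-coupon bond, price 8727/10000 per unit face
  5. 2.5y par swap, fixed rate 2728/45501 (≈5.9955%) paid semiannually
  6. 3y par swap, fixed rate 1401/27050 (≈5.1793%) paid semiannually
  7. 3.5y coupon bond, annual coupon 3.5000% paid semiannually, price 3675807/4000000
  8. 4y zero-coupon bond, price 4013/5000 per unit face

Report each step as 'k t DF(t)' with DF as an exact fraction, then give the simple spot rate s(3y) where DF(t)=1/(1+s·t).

step 1 [0.5y] swap r/2=393/9607: DF=(1 − 393/9607·(0))/(1+393/9607) = 9607/10000 ≈ 0.960700
step 2 [1y] zero: DF = P = 4727/5000 ≈ 0.945400
step 3 [1.5y] zero: DF = P = 9077/10000 ≈ 0.907700
step 4 [2y] zero: DF = P = 8727/10000 ≈ 0.872700
step 5 [2.5y] swap r/2=1364/45501: DF=(1 − 1364/45501·(0.960700+0.945400+0.907700+0.872700))/(1+1364/45501) = 2159/2500 ≈ 0.863600
step 6 [3y] swap r/2=1401/54100: DF=(1 − 1401/54100·(0.960700+0.945400+0.907700+0.872700+0.863600))/(1+1401/54100) = 8599/10000 ≈ 0.859900
step 7 [3.5y] bond c/2=7/400: DF=(3675807/4000000 − 7/400·(0.960700+0.945400+0.907700+0.872700+0.863600+0.859900))/(1+7/400) = 8101/10000 ≈ 0.810100
step 8 [4y] zero: DF = P = 4013/5000 ≈ 0.802600

1 1/2 9607/10000
2 1 4727/5000
3 3/2 9077/10000
4 2 8727/10000
5 5/2 2159/2500
6 3 8599/10000
7 7/2 8101/10000
8 4 4013/5000
s(3y) = (1/(8599/10000) − 1)/(3) = 467/8599 ≈ 5.4309%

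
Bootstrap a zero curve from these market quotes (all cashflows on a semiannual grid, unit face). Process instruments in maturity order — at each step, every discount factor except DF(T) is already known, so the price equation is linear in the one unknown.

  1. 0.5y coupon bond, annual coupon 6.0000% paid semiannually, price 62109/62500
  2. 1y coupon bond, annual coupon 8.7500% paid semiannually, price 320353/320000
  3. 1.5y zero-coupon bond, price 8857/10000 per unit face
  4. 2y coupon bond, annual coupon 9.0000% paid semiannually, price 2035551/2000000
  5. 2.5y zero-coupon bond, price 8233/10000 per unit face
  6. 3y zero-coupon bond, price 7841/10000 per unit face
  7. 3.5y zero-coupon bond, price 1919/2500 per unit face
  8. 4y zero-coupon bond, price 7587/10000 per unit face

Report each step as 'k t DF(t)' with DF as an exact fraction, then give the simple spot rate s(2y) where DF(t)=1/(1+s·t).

step 1 [0.5y] bond c/2=3/100: DF=(62109/62500 − 3/100·(0))/(1+3/100) = 603/625 ≈ 0.964800
step 2 [1y] bond c/2=7/160: DF=(320353/320000 − 7/160·(0.964800))/(1+7/160) = 9187/10000 ≈ 0.918700
step 3 [1.5y] zero: DF = P = 8857/10000 ≈ 0.885700
step 4 [2y] bond c/2=9/200: DF=(2035551/2000000 − 9/200·(0.964800+0.918700+0.885700))/(1+9/200) = 8547/10000 ≈ 0.854700
step 5 [2.5y] zero: DF = P = 8233/10000 ≈ 0.823300
step 6 [3y] zero: DF = P = 7841/10000 ≈ 0.784100
step 7 [3.5y] zero: DF = P = 1919/2500 ≈ 0.767600
step 8 [4y] zero: DF = P = 7587/10000 ≈ 0.758700

1 1/2 603/625
2 1 9187/10000
3 3/2 8857/10000
4 2 8547/10000
5 5/2 8233/10000
6 3 7841/10000
7 7/2 1919/2500
8 4 7587/10000
s(2y) = (1/(8547/10000) − 1)/(2) = 1453/17094 ≈ 8.5001%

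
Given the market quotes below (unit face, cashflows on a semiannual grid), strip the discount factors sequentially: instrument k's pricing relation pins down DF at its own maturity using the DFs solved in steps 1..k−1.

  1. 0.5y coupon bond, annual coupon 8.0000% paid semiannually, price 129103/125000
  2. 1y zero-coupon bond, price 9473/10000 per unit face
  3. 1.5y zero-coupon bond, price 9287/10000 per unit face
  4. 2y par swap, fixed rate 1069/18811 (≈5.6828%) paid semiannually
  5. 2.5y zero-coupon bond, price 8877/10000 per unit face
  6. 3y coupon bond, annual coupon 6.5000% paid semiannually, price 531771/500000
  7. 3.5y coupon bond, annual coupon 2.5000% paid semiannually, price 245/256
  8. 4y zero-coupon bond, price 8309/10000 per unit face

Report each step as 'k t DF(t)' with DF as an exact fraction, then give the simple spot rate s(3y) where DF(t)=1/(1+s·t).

step 1 [0.5y] bond c/2=1/25: DF=(129103/125000 − 1/25·(0))/(1+1/25) = 9931/10000 ≈ 0.993100
step 2 [1y] zero: DF = P = 9473/10000 ≈ 0.947300
step 3 [1.5y] zero: DF = P = 9287/10000 ≈ 0.928700
step 4 [2y] swap r/2=1069/37622: DF=(1 − 1069/37622·(0.993100+0.947300+0.928700))/(1+1069/37622) = 8931/10000 ≈ 0.893100
step 5 [2.5y] zero: DF = P = 8877/10000 ≈ 0.887700
step 6 [3y] bond c/2=13/400: DF=(531771/500000 − 13/400·(0.993100+0.947300+0.928700+0.893100+0.887700))/(1+13/400) = 8837/10000 ≈ 0.883700
step 7 [3.5y] bond c/2=1/80: DF=(245/256 − 1/80·(0.993100+0.947300+0.928700+0.893100+0.887700+0.883700))/(1+1/80) = 8769/10000 ≈ 0.876900
step 8 [4y] zero: DF = P = 8309/10000 ≈ 0.830900

1 1/2 9931/10000
2 1 9473/10000
3 3/2 9287/10000
4 2 8931/10000
5 5/2 8877/10000
6 3 8837/10000
7 7/2 8769/10000
8 4 8309/10000
s(3y) = (1/(8837/10000) − 1)/(3) = 1163/26511 ≈ 4.3869%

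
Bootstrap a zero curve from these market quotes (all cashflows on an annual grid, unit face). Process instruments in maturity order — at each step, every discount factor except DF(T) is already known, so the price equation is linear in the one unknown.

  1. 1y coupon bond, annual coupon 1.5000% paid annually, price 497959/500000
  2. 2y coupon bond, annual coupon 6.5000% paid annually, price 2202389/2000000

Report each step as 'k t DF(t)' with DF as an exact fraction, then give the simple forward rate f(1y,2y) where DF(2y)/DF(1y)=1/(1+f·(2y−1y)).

1 1 2453/2500
2 2 9741/10000
f(1y,2y) = ((2453/2500)/(9741/10000) − 1)/(1) = 71/9741 ≈ 0.7289%

step 1 [1y] bond c/1=3/200: DF=(497959/500000 − 3/200·(0))/(1+3/200) = 2453/2500 ≈ 0.981200
step 2 [2y] bond c/1=13/200: DF=(2202389/2000000 − 13/200·(0.981200))/(1+13/200) = 9741/10000 ≈ 0.974100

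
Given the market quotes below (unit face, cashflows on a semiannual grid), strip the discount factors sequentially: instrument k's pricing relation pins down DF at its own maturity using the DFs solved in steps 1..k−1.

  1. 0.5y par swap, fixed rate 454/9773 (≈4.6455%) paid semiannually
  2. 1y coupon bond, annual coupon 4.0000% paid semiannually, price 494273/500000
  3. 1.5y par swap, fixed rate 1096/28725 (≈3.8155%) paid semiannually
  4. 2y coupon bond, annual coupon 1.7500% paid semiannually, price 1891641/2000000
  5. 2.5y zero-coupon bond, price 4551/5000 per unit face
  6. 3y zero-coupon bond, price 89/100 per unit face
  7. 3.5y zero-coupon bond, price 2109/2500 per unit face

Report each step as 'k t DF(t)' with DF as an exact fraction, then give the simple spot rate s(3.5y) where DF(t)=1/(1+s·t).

step 1 [0.5y] swap r/2=227/9773: DF=(1 − 227/9773·(0))/(1+227/9773) = 9773/10000 ≈ 0.977300
step 2 [1y] bond c/2=1/50: DF=(494273/500000 − 1/50·(0.977300))/(1+1/50) = 19/20 ≈ 0.950000
step 3 [1.5y] swap r/2=548/28725: DF=(1 − 548/28725·(0.977300+0.950000))/(1+548/28725) = 2363/2500 ≈ 0.945200
step 4 [2y] bond c/2=7/800: DF=(1891641/2000000 − 7/800·(0.977300+0.950000+0.945200))/(1+7/800) = 9127/10000 ≈ 0.912700
step 5 [2.5y] zero: DF = P = 4551/5000 ≈ 0.910200
step 6 [3y] zero: DF = P = 89/100 ≈ 0.890000
step 7 [3.5y] zero: DF = P = 2109/2500 ≈ 0.843600

1 1/2 9773/10000
2 1 19/20
3 3/2 2363/2500
4 2 9127/10000
5 5/2 4551/5000
6 3 89/100
7 7/2 2109/2500
s(3.5y) = (1/(2109/2500) − 1)/(7/2) = 782/14763 ≈ 5.2970%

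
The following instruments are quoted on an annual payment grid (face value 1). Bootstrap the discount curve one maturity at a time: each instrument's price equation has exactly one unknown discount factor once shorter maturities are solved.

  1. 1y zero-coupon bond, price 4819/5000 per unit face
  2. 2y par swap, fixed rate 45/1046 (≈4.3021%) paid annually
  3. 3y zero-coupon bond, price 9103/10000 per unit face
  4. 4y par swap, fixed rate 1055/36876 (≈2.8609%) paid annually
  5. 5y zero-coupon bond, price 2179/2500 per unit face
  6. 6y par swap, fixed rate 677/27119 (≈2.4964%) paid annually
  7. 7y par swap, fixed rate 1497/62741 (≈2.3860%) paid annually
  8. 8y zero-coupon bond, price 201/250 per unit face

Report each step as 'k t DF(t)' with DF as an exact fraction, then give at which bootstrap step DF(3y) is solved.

step 1 [1y] zero: DF = P = 4819/5000 ≈ 0.963800
step 2 [2y] swap r/1=45/1046: DF=(1 − 45/1046·(0.963800))/(1+45/1046) = 919/1000 ≈ 0.919000
step 3 [3y] zero: DF = P = 9103/10000 ≈ 0.910300
step 4 [4y] swap r/1=1055/36876: DF=(1 − 1055/36876·(0.963800+0.919000+0.910300))/(1+1055/36876) = 1789/2000 ≈ 0.894500
step 5 [5y] zero: DF = P = 2179/2500 ≈ 0.871600
step 6 [6y] swap r/1=677/27119: DF=(1 − 677/27119·(0.963800+0.919000+0.910300+0.894500+0.871600))/(1+677/27119) = 4323/5000 ≈ 0.864600
step 7 [7y] swap r/1=1497/62741: DF=(1 − 1497/62741·(0.963800+0.919000+0.910300+0.894500+0.871600+0.864600))/(1+1497/62741) = 8503/10000 ≈ 0.850300
step 8 [8y] zero: DF = P = 201/250 ≈ 0.804000

1 1 4819/5000
2 2 919/1000
3 3 9103/10000
4 4 1789/2000
5 5 2179/2500
6 6 4323/5000
7 7 8503/10000
8 8 201/250
DF(3y) is solved at step 3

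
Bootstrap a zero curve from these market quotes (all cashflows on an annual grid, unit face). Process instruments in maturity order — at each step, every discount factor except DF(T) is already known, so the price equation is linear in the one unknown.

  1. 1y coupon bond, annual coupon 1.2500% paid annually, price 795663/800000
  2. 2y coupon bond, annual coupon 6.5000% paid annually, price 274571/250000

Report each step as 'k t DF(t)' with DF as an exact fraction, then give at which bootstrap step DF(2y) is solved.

step 1 [1y] bond c/1=1/80: DF=(795663/800000 − 1/80·(0))/(1+1/80) = 9823/10000 ≈ 0.982300
step 2 [2y] bond c/1=13/200: DF=(274571/250000 − 13/200·(0.982300))/(1+13/200) = 9713/10000 ≈ 0.971300

1 1 9823/10000
2 2 9713/10000
DF(2y) is solved at step 2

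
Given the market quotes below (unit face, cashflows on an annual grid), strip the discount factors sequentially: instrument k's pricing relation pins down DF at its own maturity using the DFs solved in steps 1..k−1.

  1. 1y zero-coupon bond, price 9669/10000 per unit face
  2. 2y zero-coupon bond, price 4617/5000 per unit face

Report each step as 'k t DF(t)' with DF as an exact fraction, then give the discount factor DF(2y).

step 1 [1y] zero: DF = P = 9669/10000 ≈ 0.966900
step 2 [2y] zero: DF = P = 4617/5000 ≈ 0.923400

1 1 9669/10000
2 2 4617/5000
DF(2y) = 4617/5000 ≈ 0.923400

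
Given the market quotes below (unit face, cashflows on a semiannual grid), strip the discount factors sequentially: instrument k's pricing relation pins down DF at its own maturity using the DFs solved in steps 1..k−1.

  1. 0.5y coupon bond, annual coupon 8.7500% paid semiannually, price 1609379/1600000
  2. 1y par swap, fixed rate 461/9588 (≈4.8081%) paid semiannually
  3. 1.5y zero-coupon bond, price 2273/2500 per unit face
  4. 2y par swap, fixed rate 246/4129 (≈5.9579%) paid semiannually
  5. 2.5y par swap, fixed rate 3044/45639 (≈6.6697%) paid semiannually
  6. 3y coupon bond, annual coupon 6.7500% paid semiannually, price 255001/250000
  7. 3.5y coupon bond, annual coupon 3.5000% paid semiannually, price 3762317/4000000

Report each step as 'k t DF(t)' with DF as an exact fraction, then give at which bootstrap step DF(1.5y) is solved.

step 1 [0.5y] bond c/2=7/160: DF=(1609379/1600000 − 7/160·(0))/(1+7/160) = 9637/10000 ≈ 0.963700
step 2 [1y] swap r/2=461/19176: DF=(1 − 461/19176·(0.963700))/(1+461/19176) = 9539/10000 ≈ 0.953900
step 3 [1.5y] zero: DF = P = 2273/2500 ≈ 0.909200
step 4 [2y] swap r/2=123/4129: DF=(1 − 123/4129·(0.963700+0.953900+0.909200))/(1+123/4129) = 8893/10000 ≈ 0.889300
step 5 [2.5y] swap r/2=1522/45639: DF=(1 − 1522/45639·(0.963700+0.953900+0.909200+0.889300))/(1+1522/45639) = 4239/5000 ≈ 0.847800
step 6 [3y] bond c/2=27/800: DF=(255001/250000 − 27/800·(0.963700+0.953900+0.909200+0.889300+0.847800))/(1+27/800) = 8377/10000 ≈ 0.837700
step 7 [3.5y] bond c/2=7/400: DF=(3762317/4000000 − 7/400·(0.963700+0.953900+0.909200+0.889300+0.847800+0.837700))/(1+7/400) = 1663/2000 ≈ 0.831500

1 1/2 9637/10000
2 1 9539/10000
3 3/2 2273/2500
4 2 8893/10000
5 5/2 4239/5000
6 3 8377/10000
7 7/2 1663/2000
DF(1.5y) is solved at step 3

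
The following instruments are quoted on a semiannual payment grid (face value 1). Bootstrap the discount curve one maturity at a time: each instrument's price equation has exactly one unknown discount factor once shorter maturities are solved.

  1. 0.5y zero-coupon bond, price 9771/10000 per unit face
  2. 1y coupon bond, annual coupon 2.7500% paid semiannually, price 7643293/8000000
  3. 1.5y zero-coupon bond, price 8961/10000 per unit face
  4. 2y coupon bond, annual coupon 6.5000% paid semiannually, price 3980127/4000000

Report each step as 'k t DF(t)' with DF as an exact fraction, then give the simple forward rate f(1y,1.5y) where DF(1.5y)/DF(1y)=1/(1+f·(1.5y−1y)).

1 1/2 9771/10000
2 1 2323/2500
3 3/2 8961/10000
4 2 1751/2000
f(1y,1.5y) = ((2323/2500)/(8961/10000) − 1)/(1/2) = 662/8961 ≈ 7.3876%

step 1 [0.5y] zero: DF = P = 9771/10000 ≈ 0.977100
step 2 [1y] bond c/2=11/800: DF=(7643293/8000000 − 11/800·(0.977100))/(1+11/800) = 2323/2500 ≈ 0.929200
step 3 [1.5y] zero: DF = P = 8961/10000 ≈ 0.896100
step 4 [2y] bond c/2=13/400: DF=(3980127/4000000 − 13/400·(0.977100+0.929200+0.896100))/(1+13/400) = 1751/2000 ≈ 0.875500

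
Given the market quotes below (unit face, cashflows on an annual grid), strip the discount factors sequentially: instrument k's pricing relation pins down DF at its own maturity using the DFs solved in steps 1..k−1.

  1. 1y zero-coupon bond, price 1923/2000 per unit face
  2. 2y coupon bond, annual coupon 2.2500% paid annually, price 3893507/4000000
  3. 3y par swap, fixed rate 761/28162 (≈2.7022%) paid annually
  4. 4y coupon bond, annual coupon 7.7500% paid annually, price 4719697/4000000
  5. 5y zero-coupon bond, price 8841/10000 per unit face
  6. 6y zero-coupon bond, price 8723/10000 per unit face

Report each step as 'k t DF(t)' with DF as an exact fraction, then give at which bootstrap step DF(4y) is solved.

1 1 1923/2000
2 2 2327/2500
3 3 9239/10000
4 4 357/400
5 5 8841/10000
6 6 8723/10000
DF(4y) is solved at step 4

step 1 [1y] zero: DF = P = 1923/2000 ≈ 0.961500
step 2 [2y] bond c/1=9/400: DF=(3893507/4000000 − 9/400·(0.961500))/(1+9/400) = 2327/2500 ≈ 0.930800
step 3 [3y] swap r/1=761/28162: DF=(1 − 761/28162·(0.961500+0.930800))/(1+761/28162) = 9239/10000 ≈ 0.923900
step 4 [4y] bond c/1=31/400: DF=(4719697/4000000 − 31/400·(0.961500+0.930800+0.923900))/(1+31/400) = 357/400 ≈ 0.892500
step 5 [5y] zero: DF = P = 8841/10000 ≈ 0.884100
step 6 [6y] zero: DF = P = 8723/10000 ≈ 0.872300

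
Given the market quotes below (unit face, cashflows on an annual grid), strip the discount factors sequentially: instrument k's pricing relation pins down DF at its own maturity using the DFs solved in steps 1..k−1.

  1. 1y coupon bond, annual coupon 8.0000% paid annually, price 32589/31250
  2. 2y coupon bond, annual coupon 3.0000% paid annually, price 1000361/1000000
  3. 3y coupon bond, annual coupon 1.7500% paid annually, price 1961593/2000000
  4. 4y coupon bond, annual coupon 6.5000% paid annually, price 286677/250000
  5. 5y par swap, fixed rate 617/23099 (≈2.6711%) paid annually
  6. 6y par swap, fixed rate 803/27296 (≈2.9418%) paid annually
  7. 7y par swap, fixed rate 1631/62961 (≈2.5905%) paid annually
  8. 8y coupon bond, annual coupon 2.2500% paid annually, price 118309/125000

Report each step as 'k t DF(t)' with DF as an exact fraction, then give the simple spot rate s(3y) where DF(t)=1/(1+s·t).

1 1 1207/1250
2 2 9431/10000
3 3 9311/10000
4 4 4517/5000
5 5 4383/5000
6 6 4197/5000
7 7 8369/10000
8 8 7871/10000
s(3y) = (1/(9311/10000) − 1)/(3) = 689/27933 ≈ 2.4666%

step 1 [1y] bond c/1=2/25: DF=(32589/31250 − 2/25·(0))/(1+2/25) = 1207/1250 ≈ 0.965600
step 2 [2y] bond c/1=3/100: DF=(1000361/1000000 − 3/100·(0.965600))/(1+3/100) = 9431/10000 ≈ 0.943100
step 3 [3y] bond c/1=7/400: DF=(1961593/2000000 − 7/400·(0.965600+0.943100))/(1+7/400) = 9311/10000 ≈ 0.931100
step 4 [4y] bond c/1=13/200: DF=(286677/250000 − 13/200·(0.965600+0.943100+0.931100))/(1+13/200) = 4517/5000 ≈ 0.903400
step 5 [5y] swap r/1=617/23099: DF=(1 − 617/23099·(0.965600+0.943100+0.931100+0.903400))/(1+617/23099) = 4383/5000 ≈ 0.876600
step 6 [6y] swap r/1=803/27296: DF=(1 − 803/27296·(0.965600+0.943100+0.931100+0.903400+0.876600))/(1+803/27296) = 4197/5000 ≈ 0.839400
step 7 [7y] swap r/1=1631/62961: DF=(1 − 1631/62961·(0.965600+0.943100+0.931100+0.903400+0.876600+0.839400))/(1+1631/62961) = 8369/10000 ≈ 0.836900
step 8 [8y] bond c/1=9/400: DF=(118309/125000 − 9/400·(0.965600+0.943100+0.931100+0.903400+0.876600+0.839400+0.836900))/(1+9/400) = 7871/10000 ≈ 0.787100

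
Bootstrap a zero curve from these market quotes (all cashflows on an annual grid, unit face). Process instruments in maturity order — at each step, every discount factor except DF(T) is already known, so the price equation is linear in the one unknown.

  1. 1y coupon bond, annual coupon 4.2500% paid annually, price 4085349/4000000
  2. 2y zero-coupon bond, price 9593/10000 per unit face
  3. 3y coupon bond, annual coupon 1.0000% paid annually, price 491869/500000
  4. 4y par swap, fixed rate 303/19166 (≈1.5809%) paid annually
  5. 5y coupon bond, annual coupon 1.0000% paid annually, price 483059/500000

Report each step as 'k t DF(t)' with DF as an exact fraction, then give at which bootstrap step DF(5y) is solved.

step 1 [1y] bond c/1=17/400: DF=(4085349/4000000 − 17/400·(0))/(1+17/400) = 9797/10000 ≈ 0.979700
step 2 [2y] zero: DF = P = 9593/10000 ≈ 0.959300
step 3 [3y] bond c/1=1/100: DF=(491869/500000 − 1/100·(0.979700+0.959300))/(1+1/100) = 2387/2500 ≈ 0.954800
step 4 [4y] swap r/1=303/19166: DF=(1 − 303/19166·(0.979700+0.959300+0.954800))/(1+303/19166) = 4697/5000 ≈ 0.939400
step 5 [5y] bond c/1=1/100: DF=(483059/500000 − 1/100·(0.979700+0.959300+0.954800+0.939400))/(1+1/100) = 4593/5000 ≈ 0.918600

1 1 9797/10000
2 2 9593/10000
3 3 2387/2500
4 4 4697/5000
5 5 4593/5000
DF(5y) is solved at step 5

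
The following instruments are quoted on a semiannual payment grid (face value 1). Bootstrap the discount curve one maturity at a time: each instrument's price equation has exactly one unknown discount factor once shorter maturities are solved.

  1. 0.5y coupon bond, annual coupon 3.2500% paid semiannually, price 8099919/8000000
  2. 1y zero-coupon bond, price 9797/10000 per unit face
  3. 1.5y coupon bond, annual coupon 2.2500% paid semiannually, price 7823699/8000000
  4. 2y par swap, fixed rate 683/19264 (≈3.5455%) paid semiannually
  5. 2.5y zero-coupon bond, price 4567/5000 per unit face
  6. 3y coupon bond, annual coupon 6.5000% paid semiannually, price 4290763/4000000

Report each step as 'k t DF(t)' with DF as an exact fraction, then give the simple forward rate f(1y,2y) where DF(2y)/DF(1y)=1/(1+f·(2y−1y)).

step 1 [0.5y] bond c/2=13/800: DF=(8099919/8000000 − 13/800·(0))/(1+13/800) = 9963/10000 ≈ 0.996300
step 2 [1y] zero: DF = P = 9797/10000 ≈ 0.979700
step 3 [1.5y] bond c/2=9/800: DF=(7823699/8000000 − 9/800·(0.996300+0.979700))/(1+9/800) = 9451/10000 ≈ 0.945100
step 4 [2y] swap r/2=683/38528: DF=(1 − 683/38528·(0.996300+0.979700+0.945100))/(1+683/38528) = 9317/10000 ≈ 0.931700
step 5 [2.5y] zero: DF = P = 4567/5000 ≈ 0.913400
step 6 [3y] bond c/2=13/400: DF=(4290763/4000000 − 13/400·(0.996300+0.979700+0.945100+0.931700+0.913400))/(1+13/400) = 8889/10000 ≈ 0.888900

1 1/2 9963/10000
2 1 9797/10000
3 3/2 9451/10000
4 2 9317/10000
5 5/2 4567/5000
6 3 8889/10000
f(1y,2y) = ((9797/10000)/(9317/10000) − 1)/(1) = 480/9317 ≈ 5.1519%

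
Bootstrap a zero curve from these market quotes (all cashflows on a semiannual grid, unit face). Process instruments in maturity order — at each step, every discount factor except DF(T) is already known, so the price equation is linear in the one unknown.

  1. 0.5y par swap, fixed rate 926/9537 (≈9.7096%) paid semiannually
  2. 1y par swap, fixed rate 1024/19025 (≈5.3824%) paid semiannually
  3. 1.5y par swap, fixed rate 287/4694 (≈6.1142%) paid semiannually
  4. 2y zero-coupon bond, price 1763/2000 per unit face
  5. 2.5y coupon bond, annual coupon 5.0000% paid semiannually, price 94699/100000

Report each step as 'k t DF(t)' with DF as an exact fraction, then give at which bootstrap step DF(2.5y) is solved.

1 1/2 9537/10000
2 1 593/625
3 3/2 9139/10000
4 2 1763/2000
5 5/2 8337/10000
DF(2.5y) is solved at step 5

step 1 [0.5y] swap r/2=463/9537: DF=(1 − 463/9537·(0))/(1+463/9537) = 9537/10000 ≈ 0.953700
step 2 [1y] swap r/2=512/19025: DF=(1 − 512/19025·(0.953700))/(1+512/19025) = 593/625 ≈ 0.948800
step 3 [1.5y] swap r/2=287/9388: DF=(1 − 287/9388·(0.953700+0.948800))/(1+287/9388) = 9139/10000 ≈ 0.913900
step 4 [2y] zero: DF = P = 1763/2000 ≈ 0.881500
step 5 [2.5y] bond c/2=1/40: DF=(94699/100000 − 1/40·(0.953700+0.948800+0.913900+0.881500))/(1+1/40) = 8337/10000 ≈ 0.833700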